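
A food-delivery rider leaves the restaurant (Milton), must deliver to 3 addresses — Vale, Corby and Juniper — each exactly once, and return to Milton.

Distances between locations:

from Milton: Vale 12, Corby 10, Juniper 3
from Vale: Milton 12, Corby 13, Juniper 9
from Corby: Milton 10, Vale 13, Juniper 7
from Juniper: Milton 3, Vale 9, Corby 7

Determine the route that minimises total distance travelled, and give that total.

Minimum total distance: 35.

There are 3 distinct closed tours to check (reversals are equivalent).
Milton - Vale - Corby - Juniper - Milton: 12+13+7+3 = 35
Milton - Vale - Juniper - Corby - Milton: 12+9+7+10 = 38
Milton - Corby - Vale - Juniper - Milton: 10+13+9+3 = 35
The minimum is 35.
One optimal route: Milton → Vale → Corby → Juniper → Milton (or its reverse).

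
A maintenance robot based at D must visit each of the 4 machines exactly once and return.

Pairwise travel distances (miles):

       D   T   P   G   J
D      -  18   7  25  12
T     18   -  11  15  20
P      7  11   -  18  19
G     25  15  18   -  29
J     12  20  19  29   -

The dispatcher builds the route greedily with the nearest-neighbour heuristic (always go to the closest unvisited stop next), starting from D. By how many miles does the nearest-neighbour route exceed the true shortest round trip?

The nearest-neighbour route is 2 miles longer than optimal.

D: P=7, J=12, T=18, G=25 ⇒ P
P: T=11, G=18, J=19 ⇒ T
T: G=15, J=20 ⇒ G
G: J=29 ⇒ J
NN route D → P → T → G → J → D costs 74.
Optimal: D → P → G → T → J → D costs 72 (by enumerating all 12 distinct tours).
Excess = 74 − 72 = 2.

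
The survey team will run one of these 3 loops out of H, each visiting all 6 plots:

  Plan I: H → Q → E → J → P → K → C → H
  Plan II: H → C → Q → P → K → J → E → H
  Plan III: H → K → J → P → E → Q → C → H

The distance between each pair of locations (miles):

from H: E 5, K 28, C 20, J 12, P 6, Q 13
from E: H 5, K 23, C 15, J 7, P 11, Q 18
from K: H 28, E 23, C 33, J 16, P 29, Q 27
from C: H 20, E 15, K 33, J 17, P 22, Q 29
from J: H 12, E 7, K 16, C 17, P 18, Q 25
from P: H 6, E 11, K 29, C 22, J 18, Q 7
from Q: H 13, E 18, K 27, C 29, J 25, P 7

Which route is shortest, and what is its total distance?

Plan I: 13 + 18 + 7 + 18 + 29 + 33 + 20 = 138
Plan II: 20 + 29 + 7 + 29 + 16 + 7 + 5 = 113
Plan III: 28 + 16 + 18 + 11 + 18 + 29 + 20 = 140

Shortest is Plan II, total 113 miles.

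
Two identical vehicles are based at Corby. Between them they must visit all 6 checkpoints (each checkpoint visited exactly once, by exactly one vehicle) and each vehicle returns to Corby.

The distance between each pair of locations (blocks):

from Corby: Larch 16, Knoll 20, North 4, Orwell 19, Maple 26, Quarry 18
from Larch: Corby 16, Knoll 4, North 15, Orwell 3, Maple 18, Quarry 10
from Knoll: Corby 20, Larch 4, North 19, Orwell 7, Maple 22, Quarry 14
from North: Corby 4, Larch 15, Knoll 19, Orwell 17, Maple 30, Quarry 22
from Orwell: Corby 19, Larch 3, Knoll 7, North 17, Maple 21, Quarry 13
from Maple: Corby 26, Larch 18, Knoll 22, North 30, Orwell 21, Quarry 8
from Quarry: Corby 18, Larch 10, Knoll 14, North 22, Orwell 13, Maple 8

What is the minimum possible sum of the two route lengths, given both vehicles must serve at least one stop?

82 blocks — the smallest possible combined total.

Try each way of splitting the stops between the two vehicles (each non-empty) and, for each split, find the best tour for each vehicle:
  {Larch} + {Knoll, North, Orwell, Maple, Quarry}: 32 + 76 = 108
  {Knoll} + {Larch, North, Orwell, Maple, Quarry}: 40 + 68 = 108
  {Larch, Knoll} + {North, Orwell, Maple, Quarry}: 40 + 68 = 108
  {North} + {Larch, Knoll, Orwell, Maple, Quarry}: 8 + 74 = 82
  {Larch, North} + {Knoll, Orwell, Maple, Quarry}: 35 + 74 = 109
  {Knoll, North} + {Larch, Orwell, Maple, Quarry}: 43 + 66 = 109
  … (31 splits in total)
Best: vehicle 1 Corby → North → Corby = 8; vehicle 2 Corby → Larch → Knoll → Orwell → Maple → Quarry → Corby = 74; combined 82.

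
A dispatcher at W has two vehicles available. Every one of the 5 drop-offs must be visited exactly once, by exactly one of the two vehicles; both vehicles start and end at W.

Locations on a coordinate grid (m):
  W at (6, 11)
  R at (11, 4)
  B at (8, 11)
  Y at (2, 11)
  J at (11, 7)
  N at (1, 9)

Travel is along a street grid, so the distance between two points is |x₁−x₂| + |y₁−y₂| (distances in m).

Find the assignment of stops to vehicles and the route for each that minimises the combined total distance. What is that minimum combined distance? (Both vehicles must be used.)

Try each way of splitting the stops between the two vehicles (each non-empty) and, for each split, find the best tour for each vehicle:
  {R} + {B, Y, J, N}: 24 + 28 = 52
  {B} + {R, Y, J, N}: 4 + 34 = 38
  {R, B} + {Y, J, N}: 24 + 28 = 52
  {Y} + {R, B, J, N}: 8 + 34 = 42
  {R, Y} + {B, J, N}: 32 + 28 = 60
  {B, Y} + {R, J, N}: 12 + 34 = 46
  … (15 splits in total)
Best: vehicle 1 W → B → W = 4; vehicle 2 W → R → J → N → Y → W = 34; combined 38.

Minimum combined distance: 38 m.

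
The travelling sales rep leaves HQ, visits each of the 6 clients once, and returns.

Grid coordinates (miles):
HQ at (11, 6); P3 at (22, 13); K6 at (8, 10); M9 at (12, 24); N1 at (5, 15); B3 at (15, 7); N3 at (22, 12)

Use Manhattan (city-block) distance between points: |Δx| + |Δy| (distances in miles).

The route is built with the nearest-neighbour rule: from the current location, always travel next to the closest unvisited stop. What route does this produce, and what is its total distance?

At HQ the remaining stops are B3 5, K6 7, N1 15, N3 17, P3 18, M9 19; go to B3.
At B3 the remaining stops are K6 10, N3 12, P3 13, N1 18, M9 20; go to K6.
At K6 the remaining stops are N1 8, N3 16, P3 17, M9 18; go to N1.
At N1 the remaining stops are M9 16, P3 19, N3 20; go to M9.
At M9 the remaining stops are P3 21, N3 22; go to P3.
At P3 the remaining stops are N3 1; go to N3.
Return N3→HQ: 17.
Total = 5 + 10 + 8 + 16 + 21 + 1 + 17 = 78.

Total distance 78 miles via the nearest-neighbour route HQ → B3 → K6 → N1 → M9 → P3 → N3 → HQ.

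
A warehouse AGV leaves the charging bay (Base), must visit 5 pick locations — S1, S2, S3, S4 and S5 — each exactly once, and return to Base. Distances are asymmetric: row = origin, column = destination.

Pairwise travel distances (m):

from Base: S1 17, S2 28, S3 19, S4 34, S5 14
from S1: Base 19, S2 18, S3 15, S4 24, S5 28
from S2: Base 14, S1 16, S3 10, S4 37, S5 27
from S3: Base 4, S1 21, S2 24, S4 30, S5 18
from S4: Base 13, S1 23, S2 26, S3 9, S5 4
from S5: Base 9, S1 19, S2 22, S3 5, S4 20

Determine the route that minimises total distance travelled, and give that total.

Minimum total distance: 81 m.

Base-S1-S2-S3-S4-S5-Base: 17+18+10+30+4+9 = 88
Base-S1-S2-S3-S5-S4-Base: 17+18+10+18+20+13 = 96
Base-S1-S2-S4-S3-S5-Base: 17+18+37+9+18+9 = 108
Base-S1-S2-S4-S5-S3-Base: 17+18+37+4+5+4 = 85
Base-S1-S2-S5-S3-S4-Base: 17+18+27+5+30+13 = 110
Base-S1-S2-S5-S4-S3-Base: 17+18+27+20+9+4 = 95
Base-S1-S3-S2-S4-S5-Base: 17+15+24+37+4+9 = 106
Base-S1-S3-S2-S5-S4-Base: 17+15+24+27+20+13 = 116
Base-S1-S3-S4-S2-S5-Base: 17+15+30+26+27+9 = 124
Base-S1-S3-S4-S5-S2-Base: 17+15+30+4+22+14 = 102
Base-S1-S3-S5-S2-S4-Base: 17+15+18+22+37+13 = 122
Base-S1-S3-S5-S4-S2-Base: 17+15+18+20+26+14 = 110
Base-S1-S4-S2-S3-S5-Base: 17+24+26+10+18+9 = 104
Base-S1-S4-S2-S5-S3-Base: 17+24+26+27+5+4 = 103
… (106 more)
Base-S1-S4-S5-S2-S3-Base: 17+24+4+22+10+4 = 81  ← best
The minimum is 81.
One optimal route: Base → S1 → S4 → S5 → S2 → S3 → Base.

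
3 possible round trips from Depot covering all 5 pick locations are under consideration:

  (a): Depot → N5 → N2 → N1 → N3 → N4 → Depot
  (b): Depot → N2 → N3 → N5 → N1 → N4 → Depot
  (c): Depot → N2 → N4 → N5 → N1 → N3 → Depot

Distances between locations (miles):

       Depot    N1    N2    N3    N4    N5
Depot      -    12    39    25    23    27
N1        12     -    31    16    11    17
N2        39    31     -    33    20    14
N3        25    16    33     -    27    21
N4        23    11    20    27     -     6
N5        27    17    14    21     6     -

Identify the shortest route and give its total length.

Shortest is (c), total 123 miles.

(a): 27 + 14 + 31 + 16 + 27 + 23 = 138
(b): 39 + 33 + 21 + 17 + 11 + 23 = 144
(c): 39 + 20 + 6 + 17 + 16 + 25 = 123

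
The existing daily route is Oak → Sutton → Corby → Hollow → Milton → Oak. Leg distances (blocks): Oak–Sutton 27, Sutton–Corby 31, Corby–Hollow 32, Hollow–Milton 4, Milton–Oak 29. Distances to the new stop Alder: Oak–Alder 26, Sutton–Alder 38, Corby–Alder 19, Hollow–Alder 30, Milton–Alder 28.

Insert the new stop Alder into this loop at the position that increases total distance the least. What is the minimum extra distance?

Adding 17 blocks by placing Alder on the Corby–Hollow leg.

Insertion cost between consecutive stops i–j is d(i,Alder) + d(Alder,j) − d(i,j):
  between Oak and Sutton: 26 + 38 − 27 = 37
  between Sutton and Corby: 38 + 19 − 31 = 26
  between Corby and Hollow: 19 + 30 − 32 = 17
  between Hollow and Milton: 30 + 28 − 4 = 54
  between Milton and Oak: 28 + 26 − 29 = 25
Cheapest insertion is between Corby and Hollow, adding 17.
New total = 123 + 17 = 140.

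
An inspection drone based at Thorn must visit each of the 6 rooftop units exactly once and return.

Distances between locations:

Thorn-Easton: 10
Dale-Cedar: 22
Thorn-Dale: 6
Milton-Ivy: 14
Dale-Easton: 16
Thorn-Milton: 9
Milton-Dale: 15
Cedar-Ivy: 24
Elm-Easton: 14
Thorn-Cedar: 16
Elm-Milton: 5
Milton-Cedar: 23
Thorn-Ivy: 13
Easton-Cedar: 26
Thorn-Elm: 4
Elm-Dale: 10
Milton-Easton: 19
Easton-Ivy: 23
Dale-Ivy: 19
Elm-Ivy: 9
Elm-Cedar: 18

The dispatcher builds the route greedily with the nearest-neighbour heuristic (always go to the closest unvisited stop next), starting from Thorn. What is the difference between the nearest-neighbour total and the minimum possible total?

From Thorn: Elm=4, Dale=6, Milton=9, Easton=10, Ivy=13, Cedar=16 → choose Elm (4).
From Elm: Milton=5, Ivy=9, Dale=10, Easton=14, Cedar=18 → choose Milton (5).
From Milton: Ivy=14, Dale=15, Easton=19, Cedar=23 → choose Ivy (14).
From Ivy: Dale=19, Easton=23, Cedar=24 → choose Dale (19).
From Dale: Easton=16, Cedar=22 → choose Easton (16).
From Easton: Cedar=26 → choose Cedar (26).
NN route Thorn → Elm → Milton → Ivy → Dale → Easton → Cedar → Thorn costs 100.
Optimal: Thorn → Elm → Milton → Ivy → Cedar → Dale → Easton → Thorn costs 95 (by enumerating all 360 distinct tours).
Excess = 100 − 95 = 5.

Excess over optimum: 5.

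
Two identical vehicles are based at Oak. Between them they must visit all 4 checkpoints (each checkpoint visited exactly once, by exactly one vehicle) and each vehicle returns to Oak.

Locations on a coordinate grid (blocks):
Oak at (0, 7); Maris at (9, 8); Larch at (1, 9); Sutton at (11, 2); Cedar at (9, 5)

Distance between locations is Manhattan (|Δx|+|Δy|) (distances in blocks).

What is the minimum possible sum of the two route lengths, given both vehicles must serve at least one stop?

Try each way of splitting the stops between the two vehicles (each non-empty) and, for each split, find the best tour for each vehicle:
  {Maris} + {Larch, Sutton, Cedar}: 20 + 36 = 56
  {Larch} + {Maris, Sutton, Cedar}: 6 + 34 = 40
  {Maris, Larch} + {Sutton, Cedar}: 22 + 32 = 54
  {Sutton} + {Maris, Larch, Cedar}: 32 + 26 = 58
  {Maris, Sutton} + {Larch, Cedar}: 34 + 26 = 60
  {Larch, Sutton} + {Maris, Cedar}: 36 + 24 = 60
  … (7 splits in total)
Best: vehicle 1 Oak → Larch → Oak = 6; vehicle 2 Oak → Maris → Sutton → Cedar → Oak = 34; combined 40.

Minimum combined distance: 40 blocks.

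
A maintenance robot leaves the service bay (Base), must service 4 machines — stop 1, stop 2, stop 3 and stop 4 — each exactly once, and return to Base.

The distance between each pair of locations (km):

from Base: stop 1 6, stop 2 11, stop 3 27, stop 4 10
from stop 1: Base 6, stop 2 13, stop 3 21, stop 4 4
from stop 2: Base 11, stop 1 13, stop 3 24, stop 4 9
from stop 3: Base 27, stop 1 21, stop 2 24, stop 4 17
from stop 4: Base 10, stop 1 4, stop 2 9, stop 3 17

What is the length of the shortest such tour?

Minimum total distance: 62 km.

Base-stop 1-stop 2-stop 3-stop 4-Base: 6+13+24+17+10 = 70
Base-stop 1-stop 2-stop 4-stop 3-Base: 6+13+9+17+27 = 72
Base-stop 1-stop 3-stop 2-stop 4-Base: 6+21+24+9+10 = 70
Base-stop 1-stop 3-stop 4-stop 2-Base: 6+21+17+9+11 = 64
Base-stop 1-stop 4-stop 2-stop 3-Base: 6+4+9+24+27 = 70
Base-stop 1-stop 4-stop 3-stop 2-Base: 6+4+17+24+11 = 62
Base-stop 2-stop 1-stop 3-stop 4-Base: 11+13+21+17+10 = 72
Base-stop 2-stop 1-stop 4-stop 3-Base: 11+13+4+17+27 = 72
Base-stop 2-stop 3-stop 1-stop 4-Base: 11+24+21+4+10 = 70
Base-stop 2-stop 4-stop 1-stop 3-Base: 11+9+4+21+27 = 72
Base-stop 3-stop 1-stop 2-stop 4-Base: 27+21+13+9+10 = 80
Base-stop 3-stop 2-stop 1-stop 4-Base: 27+24+13+4+10 = 78
The minimum is 62.
One optimal route: Base → stop 1 → stop 4 → stop 3 → stop 2 → Base (or its reverse).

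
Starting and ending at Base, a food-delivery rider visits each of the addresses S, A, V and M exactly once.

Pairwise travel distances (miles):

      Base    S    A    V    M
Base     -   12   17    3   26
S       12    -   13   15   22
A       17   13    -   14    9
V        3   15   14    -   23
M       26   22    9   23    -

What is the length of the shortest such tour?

Shortest round trip = 60 miles.

Base→S→A→V→M→Base: 12+13+14+23+26 = 88
Base→S→A→M→V→Base: 12+13+9+23+3 = 60
Base→S→V→A→M→Base: 12+15+14+9+26 = 76
Base→S→V→M→A→Base: 12+15+23+9+17 = 76
Base→S→M→A→V→Base: 12+22+9+14+3 = 60
Base→S→M→V→A→Base: 12+22+23+14+17 = 88
Base→A→S→V→M→Base: 17+13+15+23+26 = 94
Base→A→S→M→V→Base: 17+13+22+23+3 = 78
Base→A→V→S→M→Base: 17+14+15+22+26 = 94
Base→A→M→S→V→Base: 17+9+22+15+3 = 66
Base→V→S→A→M→Base: 3+15+13+9+26 = 66
Base→V→A→S→M→Base: 3+14+13+22+26 = 78
The minimum is 60.
One optimal route: Base → S → A → M → V → Base (or its reverse).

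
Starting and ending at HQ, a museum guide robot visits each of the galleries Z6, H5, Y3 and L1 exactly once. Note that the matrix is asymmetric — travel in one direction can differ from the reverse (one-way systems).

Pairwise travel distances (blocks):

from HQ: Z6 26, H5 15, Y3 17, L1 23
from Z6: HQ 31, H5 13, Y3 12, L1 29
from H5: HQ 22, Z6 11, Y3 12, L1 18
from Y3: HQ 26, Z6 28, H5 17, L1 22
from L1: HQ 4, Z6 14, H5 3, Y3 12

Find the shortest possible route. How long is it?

HQ → Z6 → H5 → Y3 → L1 → HQ: 26+13+12+22+4 = 77
HQ → Z6 → H5 → L1 → Y3 → HQ: 26+13+18+12+26 = 95
HQ → Z6 → Y3 → H5 → L1 → HQ: 26+12+17+18+4 = 77
HQ → Z6 → Y3 → L1 → H5 → HQ: 26+12+22+3+22 = 85
HQ → Z6 → L1 → H5 → Y3 → HQ: 26+29+3+12+26 = 96
HQ → Z6 → L1 → Y3 → H5 → HQ: 26+29+12+17+22 = 106
HQ → H5 → Z6 → Y3 → L1 → HQ: 15+11+12+22+4 = 64
HQ → H5 → Z6 → L1 → Y3 → HQ: 15+11+29+12+26 = 93
HQ → H5 → Y3 → Z6 → L1 → HQ: 15+12+28+29+4 = 88
HQ → H5 → Y3 → L1 → Z6 → HQ: 15+12+22+14+31 = 94
HQ → H5 → L1 → Z6 → Y3 → HQ: 15+18+14+12+26 = 85
HQ → H5 → L1 → Y3 → Z6 → HQ: 15+18+12+28+31 = 104
HQ → Y3 → Z6 → H5 → L1 → HQ: 17+28+13+18+4 = 80
HQ → Y3 → Z6 → L1 → H5 → HQ: 17+28+29+3+22 = 99
… (10 more)
The minimum is 64.
One optimal route: HQ → H5 → Z6 → Y3 → L1 → HQ.

64 blocks — the shortest possible round trip.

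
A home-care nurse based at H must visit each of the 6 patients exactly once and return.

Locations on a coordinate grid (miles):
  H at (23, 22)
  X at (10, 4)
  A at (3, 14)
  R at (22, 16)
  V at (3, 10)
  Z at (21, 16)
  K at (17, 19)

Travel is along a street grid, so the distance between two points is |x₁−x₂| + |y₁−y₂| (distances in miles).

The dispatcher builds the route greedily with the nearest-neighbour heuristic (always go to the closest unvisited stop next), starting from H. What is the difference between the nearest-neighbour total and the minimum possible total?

From H: R=7, Z=8, K=9, A=28, X=31, V=32 → choose R (7).
From R: Z=1, K=8, A=21, X=24, V=25 → choose Z (1).
From Z: K=7, A=20, X=23, V=24 → choose K (7).
From K: A=19, X=22, V=23 → choose A (19).
From A: V=4, X=17 → choose V (4).
From V: X=13 → choose X (13).
NN route H → R → Z → K → A → V → X → H costs 82.
Optimal: H → R → Z → X → V → A → K → H costs 76 (by enumerating all 360 distinct tours).
Excess = 82 − 76 = 6.

6 miles longer than the optimal tour.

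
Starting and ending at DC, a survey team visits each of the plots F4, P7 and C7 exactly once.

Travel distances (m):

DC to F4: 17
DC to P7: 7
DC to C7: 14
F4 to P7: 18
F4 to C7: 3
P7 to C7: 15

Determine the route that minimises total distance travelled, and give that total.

With 3 stops there are 3!/2 = 3 distinct round trips (a route and its reverse cost the same).
DC - F4 - P7 - C7 - DC: 17+18+15+14 = 64
DC - F4 - C7 - P7 - DC: 17+3+15+7 = 42
DC - P7 - F4 - C7 - DC: 7+18+3+14 = 42
The minimum is 42.
One optimal route: DC → F4 → C7 → P7 → DC (or its reverse).

Minimum total distance: 42 m.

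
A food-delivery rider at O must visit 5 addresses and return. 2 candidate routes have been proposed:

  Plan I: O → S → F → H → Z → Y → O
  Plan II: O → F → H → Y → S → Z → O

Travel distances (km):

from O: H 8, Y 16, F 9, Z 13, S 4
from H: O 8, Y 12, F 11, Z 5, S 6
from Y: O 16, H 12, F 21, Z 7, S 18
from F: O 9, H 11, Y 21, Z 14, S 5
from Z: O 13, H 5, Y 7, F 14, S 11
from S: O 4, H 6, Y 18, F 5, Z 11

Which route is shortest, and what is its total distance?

48 km — Plan I is the shortest.

Plan I: 4 + 5 + 11 + 5 + 7 + 16 = 48
Plan II: 9 + 11 + 12 + 18 + 11 + 13 = 74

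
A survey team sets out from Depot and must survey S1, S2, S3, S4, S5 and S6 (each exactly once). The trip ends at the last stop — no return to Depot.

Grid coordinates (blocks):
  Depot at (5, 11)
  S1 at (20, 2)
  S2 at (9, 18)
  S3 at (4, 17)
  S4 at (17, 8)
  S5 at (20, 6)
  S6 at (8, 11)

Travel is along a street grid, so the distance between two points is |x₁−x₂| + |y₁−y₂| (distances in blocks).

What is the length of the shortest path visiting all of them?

42 blocks — the minimum one-way total.

There are 6! = 720 possible orderings.
Depot - S1 - S2 - S3 - S4 - S5 - S6: 24+27+6+22+5+17 = 101
Depot - S1 - S2 - S3 - S4 - S6 - S5: 24+27+6+22+12+17 = 108
Depot - S1 - S2 - S3 - S5 - S4 - S6: 24+27+6+27+5+12 = 101
Depot - S1 - S2 - S3 - S5 - S6 - S4: 24+27+6+27+17+12 = 113
Depot - S1 - S2 - S3 - S6 - S4 - S5: 24+27+6+10+12+5 = 84
Depot - S1 - S2 - S3 - S6 - S5 - S4: 24+27+6+10+17+5 = 89
Depot - S1 - S2 - S4 - S3 - S5 - S6: 24+27+18+22+27+17 = 135
Depot - S1 - S2 - S4 - S3 - S6 - S5: 24+27+18+22+10+17 = 118
… (712 more)
Depot - S3 - S2 - S6 - S4 - S5 - S1: 7+6+8+12+5+4 = 42  ← best
The minimum is 42.
One shortest path: Depot → S3 → S2 → S6 → S4 → S5 → S1.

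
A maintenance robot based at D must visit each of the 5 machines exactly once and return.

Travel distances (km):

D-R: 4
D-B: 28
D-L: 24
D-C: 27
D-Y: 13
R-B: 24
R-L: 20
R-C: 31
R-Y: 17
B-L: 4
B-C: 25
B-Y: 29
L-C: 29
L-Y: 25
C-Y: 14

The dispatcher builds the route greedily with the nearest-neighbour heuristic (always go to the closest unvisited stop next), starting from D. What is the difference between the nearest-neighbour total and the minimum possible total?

8 km longer than the optimal tour.

From D: R=4, Y=13, L=24, C=27, B=28 → choose R (4).
From R: Y=17, L=20, B=24, C=31 → choose Y (17).
From Y: C=14, L=25, B=29 → choose C (14).
From C: B=25, L=29 → choose B (25).
From B: L=4 → choose L (4).
NN route D → R → Y → C → B → L → D costs 88.
Optimal: D → R → L → B → C → Y → D costs 80 (by enumerating all 60 distinct tours).
Excess = 88 − 80 = 8.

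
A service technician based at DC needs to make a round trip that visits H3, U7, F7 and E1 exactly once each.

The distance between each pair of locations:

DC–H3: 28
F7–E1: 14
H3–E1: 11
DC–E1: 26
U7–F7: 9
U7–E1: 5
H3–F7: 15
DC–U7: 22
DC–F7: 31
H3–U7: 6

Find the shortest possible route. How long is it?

Shortest round trip = 83.

With 4 stops there are 4!/2 = 12 distinct round trips (a route and its reverse cost the same).
DC-H3-U7-F7-E1-DC: 28+6+9+14+26 = 83
DC-H3-U7-E1-F7-DC: 28+6+5+14+31 = 84
DC-H3-F7-U7-E1-DC: 28+15+9+5+26 = 83
DC-H3-F7-E1-U7-DC: 28+15+14+5+22 = 84
DC-H3-E1-U7-F7-DC: 28+11+5+9+31 = 84
DC-H3-E1-F7-U7-DC: 28+11+14+9+22 = 84
DC-U7-H3-F7-E1-DC: 22+6+15+14+26 = 83
DC-U7-H3-E1-F7-DC: 22+6+11+14+31 = 84
DC-U7-F7-H3-E1-DC: 22+9+15+11+26 = 83
DC-U7-E1-H3-F7-DC: 22+5+11+15+31 = 84
DC-F7-H3-U7-E1-DC: 31+15+6+5+26 = 83
DC-F7-U7-H3-E1-DC: 31+9+6+11+26 = 83
The minimum is 83.
One optimal route: DC → H3 → U7 → F7 → E1 → DC (or its reverse).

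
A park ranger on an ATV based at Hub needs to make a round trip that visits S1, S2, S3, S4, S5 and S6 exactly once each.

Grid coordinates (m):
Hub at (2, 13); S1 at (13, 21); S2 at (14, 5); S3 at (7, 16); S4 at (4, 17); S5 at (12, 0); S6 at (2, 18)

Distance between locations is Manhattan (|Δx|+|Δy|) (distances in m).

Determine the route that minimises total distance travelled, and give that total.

Hub - S1 - S2 - S3 - S4 - S5 - S6 - Hub: 19+17+18+4+25+28+5 = 116
Hub - S1 - S2 - S3 - S4 - S6 - S5 - Hub: 19+17+18+4+3+28+23 = 112
Hub - S1 - S2 - S3 - S5 - S4 - S6 - Hub: 19+17+18+21+25+3+5 = 108
Hub - S1 - S2 - S3 - S5 - S6 - S4 - Hub: 19+17+18+21+28+3+6 = 112
Hub - S1 - S2 - S3 - S6 - S4 - S5 - Hub: 19+17+18+7+3+25+23 = 112
Hub - S1 - S2 - S3 - S6 - S5 - S4 - Hub: 19+17+18+7+28+25+6 = 120
Hub - S1 - S2 - S4 - S3 - S5 - S6 - Hub: 19+17+22+4+21+28+5 = 116
Hub - S1 - S2 - S4 - S3 - S6 - S5 - Hub: 19+17+22+4+7+28+23 = 120
… (352 more)
Hub - S5 - S2 - S1 - S3 - S4 - S6 - Hub: 23+7+17+11+4+3+5 = 70  ← best
The minimum is 70.
One optimal route: Hub → S5 → S2 → S1 → S3 → S4 → S6 → Hub (or its reverse).

Shortest round trip = 70 m.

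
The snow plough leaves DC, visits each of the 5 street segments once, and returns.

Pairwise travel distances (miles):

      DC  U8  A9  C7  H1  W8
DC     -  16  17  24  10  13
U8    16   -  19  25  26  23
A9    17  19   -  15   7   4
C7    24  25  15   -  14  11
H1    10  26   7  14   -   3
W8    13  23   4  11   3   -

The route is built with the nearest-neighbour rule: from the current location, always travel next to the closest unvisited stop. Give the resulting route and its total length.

Total distance 73 miles via the nearest-neighbour route DC → H1 → W8 → A9 → C7 → U8 → DC.

From DC: distances to unvisited — H1=10, W8=13, U8=16, A9=17, C7=24. Nearest is H1 (10).
From H1: distances to unvisited — W8=3, A9=7, C7=14, U8=26. Nearest is W8 (3).
From W8: distances to unvisited — A9=4, C7=11, U8=23. Nearest is A9 (4).
From A9: distances to unvisited — C7=15, U8=19. Nearest is C7 (15).
From C7: distances to unvisited — U8=25. Nearest is U8 (25).
Return U8→DC: 16.
Total = 10 + 3 + 4 + 15 + 25 + 16 = 73.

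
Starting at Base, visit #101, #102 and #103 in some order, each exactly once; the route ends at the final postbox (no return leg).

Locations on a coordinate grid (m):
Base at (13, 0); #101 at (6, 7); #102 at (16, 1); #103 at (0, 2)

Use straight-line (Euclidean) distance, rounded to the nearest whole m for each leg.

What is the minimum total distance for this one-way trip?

There are 3! = 6 possible orderings.
Base → #101 → #102 → #103: 10+12+16 = 38
Base → #101 → #103 → #102: 10+8+16 = 34
Base → #102 → #101 → #103: 3+12+8 = 23
Base → #102 → #103 → #101: 3+16+8 = 27
Base → #103 → #101 → #102: 13+8+12 = 33
Base → #103 → #102 → #101: 13+16+12 = 41
The minimum is 23.
One shortest path: Base → #102 → #101 → #103.

Shortest open route: 23 m.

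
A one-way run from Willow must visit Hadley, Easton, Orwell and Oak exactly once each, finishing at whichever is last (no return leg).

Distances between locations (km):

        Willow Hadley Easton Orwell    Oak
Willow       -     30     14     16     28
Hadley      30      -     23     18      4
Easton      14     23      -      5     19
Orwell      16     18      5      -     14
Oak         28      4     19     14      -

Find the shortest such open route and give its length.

There are 4! = 24 possible orderings.
Willow → Hadley → Easton → Orwell → Oak: 30+23+5+14 = 72
Willow → Hadley → Easton → Oak → Orwell: 30+23+19+14 = 86
Willow → Hadley → Orwell → Easton → Oak: 30+18+5+19 = 72
Willow → Hadley → Orwell → Oak → Easton: 30+18+14+19 = 81
Willow → Hadley → Oak → Easton → Orwell: 30+4+19+5 = 58
Willow → Hadley → Oak → Orwell → Easton: 30+4+14+5 = 53
Willow → Easton → Hadley → Orwell → Oak: 14+23+18+14 = 69
Willow → Easton → Hadley → Oak → Orwell: 14+23+4+14 = 55
Willow → Easton → Orwell → Hadley → Oak: 14+5+18+4 = 41
Willow → Easton → Orwell → Oak → Hadley: 14+5+14+4 = 37
Willow → Easton → Oak → Hadley → Orwell: 14+19+4+18 = 55
Willow → Easton → Oak → Orwell → Hadley: 14+19+14+18 = 65
Willow → Orwell → Hadley → Easton → Oak: 16+18+23+19 = 76
Willow → Orwell → Hadley → Oak → Easton: 16+18+4+19 = 57
… (10 more)
The minimum is 37.
One shortest path: Willow → Easton → Orwell → Oak → Hadley.

Shortest open route: 37 km.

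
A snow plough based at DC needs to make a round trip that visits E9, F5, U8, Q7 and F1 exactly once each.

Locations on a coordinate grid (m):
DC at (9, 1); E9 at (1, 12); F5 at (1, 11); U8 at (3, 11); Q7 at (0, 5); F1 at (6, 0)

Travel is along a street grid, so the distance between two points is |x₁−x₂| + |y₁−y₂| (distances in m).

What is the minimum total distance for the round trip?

Minimum total distance: 42 m.

DC-E9-F5-U8-Q7-F1-DC: 19+1+2+9+11+4 = 46
DC-E9-F5-U8-F1-Q7-DC: 19+1+2+14+11+13 = 60
DC-E9-F5-Q7-U8-F1-DC: 19+1+7+9+14+4 = 54
DC-E9-F5-Q7-F1-U8-DC: 19+1+7+11+14+16 = 68
DC-E9-F5-F1-U8-Q7-DC: 19+1+16+14+9+13 = 72
DC-E9-F5-F1-Q7-U8-DC: 19+1+16+11+9+16 = 72
DC-E9-U8-F5-Q7-F1-DC: 19+3+2+7+11+4 = 46
DC-E9-U8-F5-F1-Q7-DC: 19+3+2+16+11+13 = 64
DC-E9-U8-Q7-F5-F1-DC: 19+3+9+7+16+4 = 58
DC-E9-U8-Q7-F1-F5-DC: 19+3+9+11+16+18 = 76
DC-E9-U8-F1-F5-Q7-DC: 19+3+14+16+7+13 = 72
DC-E9-U8-F1-Q7-F5-DC: 19+3+14+11+7+18 = 72
DC-E9-Q7-F5-U8-F1-DC: 19+8+7+2+14+4 = 54
DC-E9-Q7-F5-F1-U8-DC: 19+8+7+16+14+16 = 80
… (46 more)
DC-U8-E9-F5-Q7-F1-DC: 16+3+1+7+11+4 = 42  ← best
The minimum is 42.
One optimal route: DC → U8 → E9 → F5 → Q7 → F1 → DC (or its reverse).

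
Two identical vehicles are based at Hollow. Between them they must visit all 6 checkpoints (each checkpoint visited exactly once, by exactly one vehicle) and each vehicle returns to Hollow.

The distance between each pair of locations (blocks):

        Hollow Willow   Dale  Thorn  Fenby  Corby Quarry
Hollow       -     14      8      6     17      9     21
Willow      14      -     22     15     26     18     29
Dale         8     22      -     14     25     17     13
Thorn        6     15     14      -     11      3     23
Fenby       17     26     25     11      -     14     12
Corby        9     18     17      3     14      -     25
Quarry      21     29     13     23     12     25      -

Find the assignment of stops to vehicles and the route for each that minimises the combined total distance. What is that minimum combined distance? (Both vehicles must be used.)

Check every non-empty split of the stops between the two vehicles; for each half take its own optimal tour:
  {Willow} + {Dale, Thorn, Fenby, Corby, Quarry}: 28 + 56 = 84
  {Dale} + {Willow, Thorn, Fenby, Corby, Quarry}: 16 + 78 = 94
  {Willow, Dale} + {Thorn, Fenby, Corby, Quarry}: 44 + 56 = 100
  {Thorn} + {Willow, Dale, Fenby, Corby, Quarry}: 12 + 79 = 91
  {Willow, Thorn} + {Dale, Fenby, Corby, Quarry}: 35 + 56 = 91
  {Dale, Thorn} + {Willow, Fenby, Corby, Quarry}: 28 + 78 = 106
  … (31 splits in total)
Best: vehicle 1 Hollow → Willow → Hollow = 28; vehicle 2 Hollow → Dale → Quarry → Fenby → Thorn → Corby → Hollow = 56; combined 84.

84 blocks — the smallest possible combined total.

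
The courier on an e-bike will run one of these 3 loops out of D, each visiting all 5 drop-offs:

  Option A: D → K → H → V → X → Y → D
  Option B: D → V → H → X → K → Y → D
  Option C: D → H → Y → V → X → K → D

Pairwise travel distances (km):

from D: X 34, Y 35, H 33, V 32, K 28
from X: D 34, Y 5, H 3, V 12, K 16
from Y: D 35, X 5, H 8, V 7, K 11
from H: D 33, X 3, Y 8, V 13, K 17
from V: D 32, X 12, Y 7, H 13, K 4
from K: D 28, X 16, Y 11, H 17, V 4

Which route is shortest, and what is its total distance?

Option A: 28 + 17 + 13 + 12 + 5 + 35 = 110
Option B: 32 + 13 + 3 + 16 + 11 + 35 = 110
Option C: 33 + 8 + 7 + 12 + 16 + 28 = 104

104 km — Option C is the shortest.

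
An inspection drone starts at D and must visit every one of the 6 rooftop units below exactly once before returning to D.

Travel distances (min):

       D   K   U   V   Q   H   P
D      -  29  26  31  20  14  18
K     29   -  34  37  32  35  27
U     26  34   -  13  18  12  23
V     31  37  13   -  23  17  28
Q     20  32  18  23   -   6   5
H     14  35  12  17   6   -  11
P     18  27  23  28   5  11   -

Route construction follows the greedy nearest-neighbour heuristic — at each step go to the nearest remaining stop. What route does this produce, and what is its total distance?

D → [H:14 / P:18 / Q:20 / U:26 / K:29 / V:31] → H (14)
H → [Q:6 / P:11 / U:12 / V:17 / K:35] → Q (6)
Q → [P:5 / U:18 / V:23 / K:32] → P (5)
P → [U:23 / K:27 / V:28] → U (23)
U → [V:13 / K:34] → V (13)
V → [K:37] → K (37)
Return K→D: 29.
Total = 14 + 6 + 5 + 23 + 13 + 37 + 29 = 127.

Total distance 127 min via the nearest-neighbour route D → H → Q → P → U → V → K → D.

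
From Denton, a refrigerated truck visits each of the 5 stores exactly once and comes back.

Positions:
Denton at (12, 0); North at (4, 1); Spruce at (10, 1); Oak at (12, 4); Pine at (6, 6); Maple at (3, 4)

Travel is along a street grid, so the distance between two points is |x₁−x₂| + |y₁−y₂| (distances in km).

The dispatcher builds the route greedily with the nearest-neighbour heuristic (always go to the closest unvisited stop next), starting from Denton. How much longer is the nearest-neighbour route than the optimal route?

Excess over optimum: 4 km.

Denton: Spruce=3, Oak=4, North=9, Pine=12, Maple=13 ⇒ Spruce
Spruce: Oak=5, North=6, Pine=9, Maple=10 ⇒ Oak
Oak: Pine=8, Maple=9, North=11 ⇒ Pine
Pine: Maple=5, North=7 ⇒ Maple
Maple: North=4 ⇒ North
NN route Denton → Spruce → Oak → Pine → Maple → North → Denton costs 34.
Optimal: Denton → Spruce → North → Maple → Pine → Oak → Denton costs 30 (by enumerating all 60 distinct tours).
Excess = 34 − 30 = 4.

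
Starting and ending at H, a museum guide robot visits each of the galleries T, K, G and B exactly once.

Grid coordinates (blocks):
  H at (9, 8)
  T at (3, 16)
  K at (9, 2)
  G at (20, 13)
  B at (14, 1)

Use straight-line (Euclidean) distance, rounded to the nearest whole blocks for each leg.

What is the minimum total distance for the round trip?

H-T-K-G-B-H: 10+15+16+13+9 = 63
H-T-K-B-G-H: 10+15+5+13+12 = 55
H-T-G-K-B-H: 10+17+16+5+9 = 57
H-T-G-B-K-H: 10+17+13+5+6 = 51
H-T-B-K-G-H: 10+19+5+16+12 = 62
H-T-B-G-K-H: 10+19+13+16+6 = 64
H-K-T-G-B-H: 6+15+17+13+9 = 60
H-K-T-B-G-H: 6+15+19+13+12 = 65
H-K-G-T-B-H: 6+16+17+19+9 = 67
H-K-B-T-G-H: 6+5+19+17+12 = 59
H-G-T-K-B-H: 12+17+15+5+9 = 58
H-G-K-T-B-H: 12+16+15+19+9 = 71
The minimum is 51.
One optimal route: H → T → G → B → K → H (or its reverse).

Shortest round trip = 51 blocks.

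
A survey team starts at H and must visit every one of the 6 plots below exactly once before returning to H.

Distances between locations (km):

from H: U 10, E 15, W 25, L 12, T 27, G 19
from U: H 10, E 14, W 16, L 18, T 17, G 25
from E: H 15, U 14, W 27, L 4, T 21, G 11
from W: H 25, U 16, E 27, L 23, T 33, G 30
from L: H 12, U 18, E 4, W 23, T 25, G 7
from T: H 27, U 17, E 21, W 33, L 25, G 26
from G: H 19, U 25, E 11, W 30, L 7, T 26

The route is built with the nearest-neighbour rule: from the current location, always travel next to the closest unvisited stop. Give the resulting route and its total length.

H → [U:10 / L:12 / E:15 / G:19 / W:25 / T:27] → U (10)
U → [E:14 / W:16 / T:17 / L:18 / G:25] → E (14)
E → [L:4 / G:11 / T:21 / W:27] → L (4)
L → [G:7 / W:23 / T:25] → G (7)
G → [T:26 / W:30] → T (26)
T → [W:33] → W (33)
Return W→H: 25.
Total = 10 + 14 + 4 + 7 + 26 + 33 + 25 = 119.

Nearest-neighbour total = 119 km; route H → U → E → L → G → T → W → H.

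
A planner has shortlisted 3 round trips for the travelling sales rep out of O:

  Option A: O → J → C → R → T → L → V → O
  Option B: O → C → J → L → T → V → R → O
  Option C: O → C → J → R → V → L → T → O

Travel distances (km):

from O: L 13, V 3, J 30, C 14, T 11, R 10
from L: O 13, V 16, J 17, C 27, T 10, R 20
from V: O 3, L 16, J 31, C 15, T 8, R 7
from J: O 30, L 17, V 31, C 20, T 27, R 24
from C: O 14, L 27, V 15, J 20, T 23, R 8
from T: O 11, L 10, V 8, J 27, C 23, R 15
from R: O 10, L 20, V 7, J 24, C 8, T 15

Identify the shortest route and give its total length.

Option A: 30 + 20 + 8 + 15 + 10 + 16 + 3 = 102
Option B: 14 + 20 + 17 + 10 + 8 + 7 + 10 = 86
Option C: 14 + 20 + 24 + 7 + 16 + 10 + 11 = 102

Shortest is Option B, total 86 km.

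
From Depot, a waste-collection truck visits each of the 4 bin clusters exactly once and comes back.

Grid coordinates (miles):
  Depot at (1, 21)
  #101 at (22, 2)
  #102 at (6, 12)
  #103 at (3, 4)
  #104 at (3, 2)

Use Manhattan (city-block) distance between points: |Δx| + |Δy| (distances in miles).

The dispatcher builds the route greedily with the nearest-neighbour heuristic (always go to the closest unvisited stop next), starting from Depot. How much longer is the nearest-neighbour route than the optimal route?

The nearest-neighbour route is 6 miles longer than optimal.

From Depot: #102=14, #103=19, #104=21, #101=40 → choose #102 (14).
From #102: #103=11, #104=13, #101=26 → choose #103 (11).
From #103: #104=2, #101=21 → choose #104 (2).
From #104: #101=19 → choose #101 (19).
NN route Depot → #102 → #103 → #104 → #101 → Depot costs 86.
Optimal: Depot → #102 → #101 → #104 → #103 → Depot costs 80 (by enumerating all 12 distinct tours).
Excess = 86 − 80 = 6.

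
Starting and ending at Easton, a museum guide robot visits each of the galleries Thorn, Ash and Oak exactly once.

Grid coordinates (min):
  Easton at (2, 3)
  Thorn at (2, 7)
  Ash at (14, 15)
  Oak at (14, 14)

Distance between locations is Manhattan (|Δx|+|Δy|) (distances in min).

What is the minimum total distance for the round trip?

Easton - Thorn - Ash - Oak - Easton: 4+20+1+23 = 48
Easton - Thorn - Oak - Ash - Easton: 4+19+1+24 = 48
Easton - Ash - Thorn - Oak - Easton: 24+20+19+23 = 86
The minimum is 48.
One optimal route: Easton → Thorn → Ash → Oak → Easton (or its reverse).

Shortest round trip = 48 min.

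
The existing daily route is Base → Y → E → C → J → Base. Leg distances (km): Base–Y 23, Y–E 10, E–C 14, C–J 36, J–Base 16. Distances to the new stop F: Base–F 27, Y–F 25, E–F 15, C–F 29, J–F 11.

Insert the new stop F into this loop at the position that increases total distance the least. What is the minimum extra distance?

Insertion cost between consecutive stops i–j is d(i,F) + d(F,j) − d(i,j):
  between Base and Y: 27 + 25 − 23 = 29
  between Y and E: 25 + 15 − 10 = 30
  between E and C: 15 + 29 − 14 = 30
  between C and J: 29 + 11 − 36 = 4
  between J and Base: 11 + 27 − 16 = 22
Cheapest insertion is between C and J, adding 4.
New total = 99 + 4 = 103.

+4 km — insert F between C and J.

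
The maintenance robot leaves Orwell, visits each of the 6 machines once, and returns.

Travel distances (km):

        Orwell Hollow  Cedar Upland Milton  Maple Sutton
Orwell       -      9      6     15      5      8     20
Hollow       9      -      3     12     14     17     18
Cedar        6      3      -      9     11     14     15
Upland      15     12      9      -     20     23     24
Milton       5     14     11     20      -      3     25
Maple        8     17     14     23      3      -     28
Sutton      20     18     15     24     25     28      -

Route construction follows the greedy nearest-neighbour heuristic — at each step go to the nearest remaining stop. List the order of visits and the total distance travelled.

Nearest-neighbour total = 81 km; route Orwell → Milton → Maple → Cedar → Hollow → Upland → Sutton → Orwell.

From Orwell: distances to unvisited — Milton=5, Cedar=6, Maple=8, Hollow=9, Upland=15, Sutton=20. Nearest is Milton (5).
From Milton: distances to unvisited — Maple=3, Cedar=11, Hollow=14, Upland=20, Sutton=25. Nearest is Maple (3).
From Maple: distances to unvisited — Cedar=14, Hollow=17, Upland=23, Sutton=28. Nearest is Cedar (14).
From Cedar: distances to unvisited — Hollow=3, Upland=9, Sutton=15. Nearest is Hollow (3).
From Hollow: distances to unvisited — Upland=12, Sutton=18. Nearest is Upland (12).
From Upland: distances to unvisited — Sutton=24. Nearest is Sutton (24).
Return Sutton→Orwell: 20.
Total = 5 + 3 + 14 + 3 + 12 + 24 + 20 = 81.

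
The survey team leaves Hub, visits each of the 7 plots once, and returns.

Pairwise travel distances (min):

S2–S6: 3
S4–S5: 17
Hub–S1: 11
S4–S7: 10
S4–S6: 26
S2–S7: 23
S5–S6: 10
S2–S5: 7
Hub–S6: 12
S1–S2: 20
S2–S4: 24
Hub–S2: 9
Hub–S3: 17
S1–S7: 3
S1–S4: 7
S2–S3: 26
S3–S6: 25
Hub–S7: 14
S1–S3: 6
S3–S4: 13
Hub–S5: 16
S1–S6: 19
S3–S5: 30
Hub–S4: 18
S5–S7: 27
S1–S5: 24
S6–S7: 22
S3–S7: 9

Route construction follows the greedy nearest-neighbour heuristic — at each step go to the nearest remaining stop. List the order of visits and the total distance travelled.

75 min along Hub → S2 → S6 → S5 → S4 → S1 → S7 → S3 → Hub.

From Hub: distances to unvisited — S2=9, S1=11, S6=12, S7=14, S5=16, S3=17, S4=18. Nearest is S2 (9).
From S2: distances to unvisited — S6=3, S5=7, S1=20, S7=23, S4=24, S3=26. Nearest is S6 (3).
From S6: distances to unvisited — S5=10, S1=19, S7=22, S3=25, S4=26. Nearest is S5 (10).
From S5: distances to unvisited — S4=17, S1=24, S7=27, S3=30. Nearest is S4 (17).
From S4: distances to unvisited — S1=7, S7=10, S3=13. Nearest is S1 (7).
From S1: distances to unvisited — S7=3, S3=6. Nearest is S7 (3).
From S7: distances to unvisited — S3=9. Nearest is S3 (9).
Return S3→Hub: 17.
Total = 9 + 3 + 10 + 17 + 7 + 3 + 9 + 17 = 75.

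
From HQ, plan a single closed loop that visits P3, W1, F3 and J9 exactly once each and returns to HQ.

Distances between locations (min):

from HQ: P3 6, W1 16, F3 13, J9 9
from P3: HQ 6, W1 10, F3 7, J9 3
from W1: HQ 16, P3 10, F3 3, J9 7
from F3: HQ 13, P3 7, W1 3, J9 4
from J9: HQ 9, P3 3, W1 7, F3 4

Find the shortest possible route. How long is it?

32 min — the shortest possible round trip.

There are 12 distinct closed tours to check (reversals are equivalent).
HQ - P3 - W1 - F3 - J9 - HQ: 6+10+3+4+9 = 32
HQ - P3 - W1 - J9 - F3 - HQ: 6+10+7+4+13 = 40
HQ - P3 - F3 - W1 - J9 - HQ: 6+7+3+7+9 = 32
HQ - P3 - F3 - J9 - W1 - HQ: 6+7+4+7+16 = 40
HQ - P3 - J9 - W1 - F3 - HQ: 6+3+7+3+13 = 32
HQ - P3 - J9 - F3 - W1 - HQ: 6+3+4+3+16 = 32
HQ - W1 - P3 - F3 - J9 - HQ: 16+10+7+4+9 = 46
HQ - W1 - P3 - J9 - F3 - HQ: 16+10+3+4+13 = 46
HQ - W1 - F3 - P3 - J9 - HQ: 16+3+7+3+9 = 38
HQ - W1 - J9 - P3 - F3 - HQ: 16+7+3+7+13 = 46
HQ - F3 - P3 - W1 - J9 - HQ: 13+7+10+7+9 = 46
HQ - F3 - W1 - P3 - J9 - HQ: 13+3+10+3+9 = 38
The minimum is 32.
One optimal route: HQ → P3 → W1 → F3 → J9 → HQ (or its reverse).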